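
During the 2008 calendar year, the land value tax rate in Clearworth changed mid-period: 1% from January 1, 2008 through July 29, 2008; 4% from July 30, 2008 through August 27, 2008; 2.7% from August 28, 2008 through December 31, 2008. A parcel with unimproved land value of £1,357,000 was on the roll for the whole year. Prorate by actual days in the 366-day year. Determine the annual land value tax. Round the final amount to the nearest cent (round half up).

January 1 – July 29, 2008: 211 days at 1% → £1,357,000 × 1% × 211/366 = £7,823.1421
July 30 – August 27, 2008: 29 days at 4% → £1,357,000 × 4% × 29/366 = £4,300.8743
August 28 – December 31, 2008: 126 days at 2.7% → £1,357,000 × 2.7% × 126/366 = £12,613.4262
Total = £24,737.4426

£24,737.44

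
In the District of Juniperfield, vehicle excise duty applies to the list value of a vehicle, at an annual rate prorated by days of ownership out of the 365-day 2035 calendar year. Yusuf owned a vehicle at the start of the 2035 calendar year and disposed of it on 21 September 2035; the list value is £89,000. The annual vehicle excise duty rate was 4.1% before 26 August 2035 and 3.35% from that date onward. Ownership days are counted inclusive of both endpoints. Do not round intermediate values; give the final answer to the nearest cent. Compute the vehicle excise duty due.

£2,589.90

1 January – 25 August 2035: 237 days at 4.1% → £89,000 × 4.1% × 237/365 = £2,369.3507
26 August – 21 September 2035: 27 days at 3.35% → £89,000 × 3.35% × 27/365 = £220.5493
Total = £2,589.9000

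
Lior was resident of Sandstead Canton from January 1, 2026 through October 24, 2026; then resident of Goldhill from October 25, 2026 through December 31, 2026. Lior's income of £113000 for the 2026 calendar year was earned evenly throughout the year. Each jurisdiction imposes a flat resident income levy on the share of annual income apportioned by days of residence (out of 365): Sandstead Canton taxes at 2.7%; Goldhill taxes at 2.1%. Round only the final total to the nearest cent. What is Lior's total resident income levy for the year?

Sandstead Canton, January 1 – October 24, 2026: 297 days → £113000 × 2.7% × 297/365 = £2482.5945
Goldhill, October 25 – December 31, 2026: 68 days → £113000 × 2.1% × 68/365 = £442.0932
Total = £2924.6877

£2924.69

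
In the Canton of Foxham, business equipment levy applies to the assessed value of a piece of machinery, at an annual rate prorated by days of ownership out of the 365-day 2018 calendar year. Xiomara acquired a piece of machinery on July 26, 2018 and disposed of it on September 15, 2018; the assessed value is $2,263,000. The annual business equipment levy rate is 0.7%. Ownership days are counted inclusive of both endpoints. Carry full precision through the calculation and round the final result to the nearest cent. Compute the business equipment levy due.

$2,256.80

Days held (July 26 – September 15, 2018): 52 out of 365
Tax = $2,263,000 × 0.7% × 52/365 = $2,256.8000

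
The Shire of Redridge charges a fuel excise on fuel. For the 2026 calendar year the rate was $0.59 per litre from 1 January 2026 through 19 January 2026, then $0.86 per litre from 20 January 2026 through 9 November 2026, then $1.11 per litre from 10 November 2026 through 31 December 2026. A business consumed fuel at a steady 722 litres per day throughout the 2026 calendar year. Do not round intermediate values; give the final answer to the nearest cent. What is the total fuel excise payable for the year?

1 January – 19 January 2026: 19 days × 722 litres/day = 13,718 litres at $0.59/litre → $8,093.62
20 January – 9 November 2026: 294 days × 722 litres/day = 212,268 litres at $0.86/litre → $182,550.48
10 November – 31 December 2026: 52 days × 722 litres/day = 37,544 litres at $1.11/litre → $41,673.84

$232,317.94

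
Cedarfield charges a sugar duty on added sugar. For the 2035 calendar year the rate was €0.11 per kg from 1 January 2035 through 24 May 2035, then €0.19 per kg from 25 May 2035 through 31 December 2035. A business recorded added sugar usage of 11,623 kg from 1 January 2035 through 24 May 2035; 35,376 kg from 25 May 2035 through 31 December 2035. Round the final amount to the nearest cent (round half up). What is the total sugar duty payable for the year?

€7,999.97

1 January – 24 May 2035: 11,623 kg at €0.11/kg → €1,278.53
25 May – 31 December 2035: 35,376 kg at €0.19/kg → €6,721.44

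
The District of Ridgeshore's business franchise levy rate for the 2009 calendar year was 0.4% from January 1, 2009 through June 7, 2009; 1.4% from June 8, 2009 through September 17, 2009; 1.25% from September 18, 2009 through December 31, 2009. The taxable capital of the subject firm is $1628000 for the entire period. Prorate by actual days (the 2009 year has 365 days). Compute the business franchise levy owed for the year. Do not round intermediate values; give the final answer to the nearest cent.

January 1 – June 7, 2009: 158 days at 0.4% → $1628000 × 0.4% × 158/365 = $2818.8932
June 8 – September 17, 2009: 102 days at 1.4% → $1628000 × 1.4% × 102/365 = $6369.2712
September 18 – December 31, 2009: 105 days at 1.25% → $1628000 × 1.25% × 105/365 = $5854.1096
Total = $15042.2740

$15042.27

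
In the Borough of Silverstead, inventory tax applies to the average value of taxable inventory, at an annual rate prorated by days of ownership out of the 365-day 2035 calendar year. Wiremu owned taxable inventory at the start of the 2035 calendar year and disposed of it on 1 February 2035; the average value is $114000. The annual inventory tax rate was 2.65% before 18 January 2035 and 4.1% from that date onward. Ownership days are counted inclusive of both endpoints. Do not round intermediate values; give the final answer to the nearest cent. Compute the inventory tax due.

1 January – 17 January 2035: 17 days at 2.65% → $114000 × 2.65% × 17/365 = $140.7041
18 January – 1 February 2035: 15 days at 4.1% → $114000 × 4.1% × 15/365 = $192.0822
Total = $332.7863

$332.79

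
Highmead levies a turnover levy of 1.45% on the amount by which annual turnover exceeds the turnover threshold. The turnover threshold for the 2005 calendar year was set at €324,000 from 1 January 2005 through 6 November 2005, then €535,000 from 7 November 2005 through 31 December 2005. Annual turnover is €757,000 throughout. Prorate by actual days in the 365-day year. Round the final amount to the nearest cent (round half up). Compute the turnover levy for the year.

€5,817.48

1 January – 6 November 2005: 310 days, exemption €324,000 → (€757,000 − €324,000) × 1.45% × 310/365 = €5,332.4247
7 November – 31 December 2005: 55 days, exemption €535,000 → (€757,000 − €535,000) × 1.45% × 55/365 = €485.0548
Total = €5,817.4795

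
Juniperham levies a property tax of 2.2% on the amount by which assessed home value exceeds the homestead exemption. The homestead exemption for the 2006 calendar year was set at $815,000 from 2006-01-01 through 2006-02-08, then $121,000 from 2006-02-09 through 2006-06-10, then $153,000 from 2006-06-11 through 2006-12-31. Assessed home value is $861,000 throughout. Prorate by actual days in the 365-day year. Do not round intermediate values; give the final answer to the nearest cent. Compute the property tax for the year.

2006-01-01 to 2006-02-08: 39 days, exemption $815,000 → ($861,000 − $815,000) × 2.2% × 39/365 = $108.1315
2006-02-09 to 2006-06-10: 122 days, exemption $121,000 → ($861,000 − $121,000) × 2.2% × 122/365 = $5,441.5342
2006-06-11 to 2006-12-31: 204 days, exemption $153,000 → ($861,000 − $153,000) × 2.2% × 204/365 = $8,705.4904
Total = $14,255.1562

$14,255.16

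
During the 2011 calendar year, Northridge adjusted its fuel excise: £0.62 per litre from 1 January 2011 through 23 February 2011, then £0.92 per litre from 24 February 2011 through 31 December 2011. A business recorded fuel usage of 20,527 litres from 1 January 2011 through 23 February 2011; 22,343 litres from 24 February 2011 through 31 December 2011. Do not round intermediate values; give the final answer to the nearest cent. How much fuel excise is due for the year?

£33,282.30

1 January – 23 February 2011: 20,527 litres at £0.62/litre → £12,726.74
24 February – 31 December 2011: 22,343 litres at £0.92/litre → £20,555.56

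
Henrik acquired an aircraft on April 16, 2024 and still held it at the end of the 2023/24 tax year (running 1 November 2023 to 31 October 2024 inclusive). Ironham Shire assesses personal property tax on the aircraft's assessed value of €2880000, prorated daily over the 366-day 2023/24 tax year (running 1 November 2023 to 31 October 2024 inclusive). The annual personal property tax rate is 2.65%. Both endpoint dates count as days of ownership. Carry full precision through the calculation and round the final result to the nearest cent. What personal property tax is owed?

Days held (April 16 – October 31, 2024): 199 out of 366
Tax = €2880000 × 2.65% × 199/366 = €41496.3934

€41496.39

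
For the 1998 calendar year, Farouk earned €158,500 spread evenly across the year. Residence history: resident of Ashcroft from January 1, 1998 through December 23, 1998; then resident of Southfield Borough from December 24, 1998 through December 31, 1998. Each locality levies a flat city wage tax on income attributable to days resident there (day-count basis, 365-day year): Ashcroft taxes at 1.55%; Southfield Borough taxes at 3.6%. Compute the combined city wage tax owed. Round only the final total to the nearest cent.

€2,527.97

Ashcroft, January 1 – December 23, 1998: 357 days → €158,500 × 1.55% × 357/365 = €2,402.9034
Southfield Borough, December 24 – December 31, 1998: 8 days → €158,500 × 3.6% × 8/365 = €125.0630
Total = €2,527.9664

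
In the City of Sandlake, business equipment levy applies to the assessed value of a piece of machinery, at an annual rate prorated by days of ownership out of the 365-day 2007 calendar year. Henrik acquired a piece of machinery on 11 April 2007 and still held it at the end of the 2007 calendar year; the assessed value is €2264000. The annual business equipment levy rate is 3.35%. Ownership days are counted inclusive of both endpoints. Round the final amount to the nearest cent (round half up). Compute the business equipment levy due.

Days held (11 April – 31 December 2007): 265 out of 365
Tax = €2264000 × 3.35% × 265/365 = €55064.8219

€55064.82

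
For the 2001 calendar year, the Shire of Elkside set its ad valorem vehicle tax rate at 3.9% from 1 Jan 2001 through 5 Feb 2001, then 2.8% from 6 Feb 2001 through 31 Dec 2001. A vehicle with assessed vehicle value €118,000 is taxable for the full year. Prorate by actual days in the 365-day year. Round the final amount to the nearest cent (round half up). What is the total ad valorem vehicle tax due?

1 Jan – 5 Feb 2001: 36 days at 3.9% → €118,000 × 3.9% × 36/365 = €453.8959
6 Feb – 31 Dec 2001: 329 days at 2.8% → €118,000 × 2.8% × 329/365 = €2,978.1260
Total = €3,432.0219

€3,432.02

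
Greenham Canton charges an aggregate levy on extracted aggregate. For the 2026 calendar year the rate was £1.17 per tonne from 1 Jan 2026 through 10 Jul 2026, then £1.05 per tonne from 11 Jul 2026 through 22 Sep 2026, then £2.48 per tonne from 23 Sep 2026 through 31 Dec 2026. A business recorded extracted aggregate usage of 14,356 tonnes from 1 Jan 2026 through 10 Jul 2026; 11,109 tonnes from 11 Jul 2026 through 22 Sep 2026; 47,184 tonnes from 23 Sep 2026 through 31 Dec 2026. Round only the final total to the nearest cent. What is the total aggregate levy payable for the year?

1 Jan – 10 Jul 2026: 14,356 tonnes at £1.17/tonne → £16796.52
11 Jul – 22 Sep 2026: 11,109 tonnes at £1.05/tonne → £11664.45
23 Sep – 31 Dec 2026: 47,184 tonnes at £2.48/tonne → £117016.32

£145477.29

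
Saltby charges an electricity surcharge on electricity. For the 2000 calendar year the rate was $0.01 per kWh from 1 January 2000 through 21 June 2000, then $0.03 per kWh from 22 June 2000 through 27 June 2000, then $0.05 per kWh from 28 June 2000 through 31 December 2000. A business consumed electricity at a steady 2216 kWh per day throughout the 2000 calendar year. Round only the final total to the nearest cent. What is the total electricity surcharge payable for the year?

$24952.16

1 January – 21 June 2000: 173 days × 2216 kWh/day = 383,368 kWh at $0.01/kWh → $3833.68
22 June – 27 June 2000: 6 days × 2216 kWh/day = 13,296 kWh at $0.03/kWh → $398.88
28 June – 31 December 2000: 187 days × 2216 kWh/day = 414,392 kWh at $0.05/kWh → $20719.60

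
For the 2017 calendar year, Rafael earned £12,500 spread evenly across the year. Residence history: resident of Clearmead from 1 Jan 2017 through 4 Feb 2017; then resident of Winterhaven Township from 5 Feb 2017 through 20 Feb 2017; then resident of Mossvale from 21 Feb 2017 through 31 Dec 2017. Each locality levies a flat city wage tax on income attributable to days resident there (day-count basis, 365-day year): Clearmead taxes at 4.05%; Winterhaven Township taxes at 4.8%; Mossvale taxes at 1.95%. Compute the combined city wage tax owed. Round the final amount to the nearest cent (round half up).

Clearmead, 1 Jan – 4 Feb 2017: 35 days → £12,500 × 4.05% × 35/365 = £48.5445
Winterhaven Township, 5 Feb – 20 Feb 2017: 16 days → £12,500 × 4.8% × 16/365 = £26.3014
Mossvale, 21 Feb – 31 Dec 2017: 314 days → £12,500 × 1.95% × 314/365 = £209.6918
Total = £284.5377

£284.54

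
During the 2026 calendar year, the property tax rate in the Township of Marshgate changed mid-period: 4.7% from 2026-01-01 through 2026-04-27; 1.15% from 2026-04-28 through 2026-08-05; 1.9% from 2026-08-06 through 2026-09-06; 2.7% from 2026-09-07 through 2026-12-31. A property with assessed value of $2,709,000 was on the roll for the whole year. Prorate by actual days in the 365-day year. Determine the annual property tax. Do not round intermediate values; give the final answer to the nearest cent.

2026-01-01 to 2026-04-27: 117 days at 4.7% → $2,709,000 × 4.7% × 117/365 = $40,813.1260
2026-04-28 to 2026-08-05: 100 days at 1.15% → $2,709,000 × 1.15% × 100/365 = $8,535.2055
2026-08-06 to 2026-09-06: 32 days at 1.9% → $2,709,000 × 1.9% × 32/365 = $4,512.5260
2026-09-07 to 2026-12-31: 116 days at 2.7% → $2,709,000 × 2.7% × 116/365 = $23,245.4466
Total = $77,106.3041

$77,106.30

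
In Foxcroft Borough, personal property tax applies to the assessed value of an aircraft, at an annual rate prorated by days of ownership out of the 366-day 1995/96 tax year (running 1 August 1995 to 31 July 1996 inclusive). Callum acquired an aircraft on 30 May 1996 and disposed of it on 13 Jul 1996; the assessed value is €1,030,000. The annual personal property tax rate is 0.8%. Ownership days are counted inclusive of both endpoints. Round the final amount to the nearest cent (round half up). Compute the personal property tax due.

Days held (30 May – 13 Jul 1996): 45 out of 366
Tax = €1,030,000 × 0.8% × 45/366 = €1,013.1148

€1,013.11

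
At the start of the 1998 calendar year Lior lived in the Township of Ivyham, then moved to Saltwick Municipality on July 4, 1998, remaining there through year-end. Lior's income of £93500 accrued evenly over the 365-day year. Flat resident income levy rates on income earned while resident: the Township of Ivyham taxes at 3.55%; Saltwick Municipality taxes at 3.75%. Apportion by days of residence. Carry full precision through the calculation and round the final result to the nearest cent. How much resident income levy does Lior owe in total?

The Township of Ivyham, January 1 – July 3, 1998: 184 days → £93500 × 3.55% × 184/365 = £1673.2658
Saltwick Municipality, July 4 – December 31, 1998: 181 days → £93500 × 3.75% × 181/365 = £1738.7158
Total = £3411.9815

£3411.98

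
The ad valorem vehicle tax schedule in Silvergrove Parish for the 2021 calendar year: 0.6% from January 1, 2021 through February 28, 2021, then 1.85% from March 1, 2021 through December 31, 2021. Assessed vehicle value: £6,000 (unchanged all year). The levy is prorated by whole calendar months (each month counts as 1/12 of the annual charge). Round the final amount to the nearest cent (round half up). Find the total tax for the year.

January 1 – February 28, 2021: 2 months at 0.6% → £6,000 × 0.6% × 2/12 = £6.0000
March 1 – December 31, 2021: 10 months at 1.85% → £6,000 × 1.85% × 10/12 = £92.5000
Total = £98.5000

£98.50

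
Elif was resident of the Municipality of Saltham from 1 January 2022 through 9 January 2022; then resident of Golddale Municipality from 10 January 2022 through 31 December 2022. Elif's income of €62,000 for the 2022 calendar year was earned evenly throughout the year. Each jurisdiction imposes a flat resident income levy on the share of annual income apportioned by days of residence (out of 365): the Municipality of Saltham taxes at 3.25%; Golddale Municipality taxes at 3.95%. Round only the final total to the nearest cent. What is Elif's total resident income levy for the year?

The Municipality of Saltham, 1 January – 9 January 2022: 9 days → €62,000 × 3.25% × 9/365 = €49.6849
Golddale Municipality, 10 January – 31 December 2022: 356 days → €62,000 × 3.95% × 356/365 = €2,388.6137
Total = €2,438.2986

€2,438.30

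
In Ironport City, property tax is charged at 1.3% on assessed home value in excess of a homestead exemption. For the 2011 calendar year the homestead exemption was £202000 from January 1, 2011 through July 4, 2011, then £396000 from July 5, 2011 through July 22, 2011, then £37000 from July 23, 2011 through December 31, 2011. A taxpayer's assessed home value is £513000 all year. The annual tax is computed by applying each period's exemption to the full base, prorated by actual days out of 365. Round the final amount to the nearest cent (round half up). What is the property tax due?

January 1 – July 4, 2011: 185 days, exemption £202000 → (£513000 − £202000) × 1.3% × 185/365 = £2049.1918
July 5 – July 22, 2011: 18 days, exemption £396000 → (£513000 − £396000) × 1.3% × 18/365 = £75.0082
July 23 – December 31, 2011: 162 days, exemption £37000 → (£513000 − £37000) × 1.3% × 162/365 = £2746.4548
Total = £4870.6548

£4870.65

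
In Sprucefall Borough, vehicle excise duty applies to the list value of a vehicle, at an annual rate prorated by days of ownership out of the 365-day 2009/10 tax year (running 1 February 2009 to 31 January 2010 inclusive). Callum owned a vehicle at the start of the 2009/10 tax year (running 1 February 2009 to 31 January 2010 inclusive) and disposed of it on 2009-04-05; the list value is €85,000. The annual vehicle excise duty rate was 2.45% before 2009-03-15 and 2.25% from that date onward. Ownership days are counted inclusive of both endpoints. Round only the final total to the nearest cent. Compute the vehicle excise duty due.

€354.90

2009-02-01 to 2009-03-14: 42 days at 2.45% → €85,000 × 2.45% × 42/365 = €239.6301
2009-03-15 to 2009-04-05: 22 days at 2.25% → €85,000 × 2.25% × 22/365 = €115.2740
Total = €354.9041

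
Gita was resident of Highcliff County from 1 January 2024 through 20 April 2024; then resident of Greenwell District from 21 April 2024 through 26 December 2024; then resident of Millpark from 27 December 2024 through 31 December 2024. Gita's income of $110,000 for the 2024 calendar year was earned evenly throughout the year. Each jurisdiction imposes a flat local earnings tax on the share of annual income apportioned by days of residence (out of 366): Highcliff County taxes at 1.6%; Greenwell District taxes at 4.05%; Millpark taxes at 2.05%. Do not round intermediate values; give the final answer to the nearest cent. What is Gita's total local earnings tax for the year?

$3,607.61

Highcliff County, 1 January – 20 April 2024: 111 days → $110,000 × 1.6% × 111/366 = $533.7705
Greenwell District, 21 April – 26 December 2024: 250 days → $110,000 × 4.05% × 250/366 = $3,043.0328
Millpark, 27 December – 31 December 2024: 5 days → $110,000 × 2.05% × 5/366 = $30.8060
Total = $3,607.6093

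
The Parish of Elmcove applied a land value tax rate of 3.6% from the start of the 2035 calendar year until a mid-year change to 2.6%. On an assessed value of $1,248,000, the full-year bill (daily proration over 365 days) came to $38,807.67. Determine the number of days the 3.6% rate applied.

Let d = days at the first rate; then 365 − d days at the second rate.
$1,248,000 × [3.6%·d + 2.6%·(365−d)] / 365 = $38,807.67
Solving gives d = 186, so the new rate took effect on 6 July 2035.

186 days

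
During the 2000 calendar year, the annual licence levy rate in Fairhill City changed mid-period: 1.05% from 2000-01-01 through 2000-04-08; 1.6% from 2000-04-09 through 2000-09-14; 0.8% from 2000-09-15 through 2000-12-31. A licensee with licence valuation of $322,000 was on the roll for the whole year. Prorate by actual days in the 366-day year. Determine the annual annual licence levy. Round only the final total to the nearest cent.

$3,912.83

2000-01-01 to 2000-04-08: 99 days at 1.05% → $322,000 × 1.05% × 99/366 = $914.5328
2000-04-09 to 2000-09-14: 159 days at 1.6% → $322,000 × 1.6% × 159/366 = $2,238.1639
2000-09-15 to 2000-12-31: 108 days at 0.8% → $322,000 × 0.8% × 108/366 = $760.1311
Total = $3,912.8279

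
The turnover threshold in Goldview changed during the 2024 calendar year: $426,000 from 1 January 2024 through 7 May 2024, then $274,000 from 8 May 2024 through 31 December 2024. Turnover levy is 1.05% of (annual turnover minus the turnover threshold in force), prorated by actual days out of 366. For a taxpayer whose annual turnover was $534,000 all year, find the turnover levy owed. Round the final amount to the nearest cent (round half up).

$2,171.84

1 January – 7 May 2024: 128 days, exemption $426,000 → ($534,000 − $426,000) × 1.05% × 128/366 = $396.5902
8 May – 31 December 2024: 238 days, exemption $274,000 → ($534,000 − $274,000) × 1.05% × 238/366 = $1,775.2459
Total = $2,171.8361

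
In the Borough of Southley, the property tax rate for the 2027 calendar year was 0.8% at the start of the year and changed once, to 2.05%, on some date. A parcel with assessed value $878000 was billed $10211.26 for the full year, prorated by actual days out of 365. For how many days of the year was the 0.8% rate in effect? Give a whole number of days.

259 days

Let d = days at the first rate; then 365 − d days at the second rate.
$878000 × [0.8%·d + 2.05%·(365−d)] / 365 = $10211.26
Solving gives d = 259, so the new rate took effect on September 17, 2027.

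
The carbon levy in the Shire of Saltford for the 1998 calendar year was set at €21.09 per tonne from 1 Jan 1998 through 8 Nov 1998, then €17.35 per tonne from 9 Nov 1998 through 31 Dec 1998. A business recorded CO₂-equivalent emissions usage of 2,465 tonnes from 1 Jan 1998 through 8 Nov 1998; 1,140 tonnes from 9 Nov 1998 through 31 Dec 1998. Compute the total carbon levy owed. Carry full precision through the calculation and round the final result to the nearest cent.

1 Jan – 8 Nov 1998: 2,465 tonnes at €21.09/tonne → €51,986.85
9 Nov – 31 Dec 1998: 1,140 tonnes at €17.35/tonne → €19,779.00

€71,765.85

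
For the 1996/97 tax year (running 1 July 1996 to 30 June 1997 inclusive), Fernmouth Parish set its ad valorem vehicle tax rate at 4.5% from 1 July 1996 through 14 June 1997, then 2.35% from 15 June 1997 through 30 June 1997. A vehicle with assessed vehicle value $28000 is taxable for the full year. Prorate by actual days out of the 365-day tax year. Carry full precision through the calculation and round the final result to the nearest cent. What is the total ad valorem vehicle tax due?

1 July 1996 – 14 June 1997: 349 days at 4.5% → $28000 × 4.5% × 349/365 = $1204.7671
15 June – 30 June 1997: 16 days at 2.35% → $28000 × 2.35% × 16/365 = $28.8438
Total = $1233.6110

$1233.61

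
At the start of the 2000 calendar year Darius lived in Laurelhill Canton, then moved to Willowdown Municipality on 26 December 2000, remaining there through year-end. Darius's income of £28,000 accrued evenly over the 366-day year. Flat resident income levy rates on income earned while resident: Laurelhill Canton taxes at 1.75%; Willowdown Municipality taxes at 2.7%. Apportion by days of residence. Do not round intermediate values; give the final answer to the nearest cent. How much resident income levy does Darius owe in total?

£494.36

Laurelhill Canton, 1 January – 25 December 2000: 360 days → £28,000 × 1.75% × 360/366 = £481.9672
Willowdown Municipality, 26 December – 31 December 2000: 6 days → £28,000 × 2.7% × 6/366 = £12.3934
Total = £494.3607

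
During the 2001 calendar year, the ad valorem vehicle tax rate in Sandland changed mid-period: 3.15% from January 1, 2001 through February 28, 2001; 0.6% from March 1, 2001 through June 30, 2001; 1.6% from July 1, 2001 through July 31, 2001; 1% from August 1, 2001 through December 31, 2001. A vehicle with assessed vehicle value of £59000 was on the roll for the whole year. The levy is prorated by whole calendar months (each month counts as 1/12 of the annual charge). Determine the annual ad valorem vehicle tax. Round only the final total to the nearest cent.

January 1 – February 28, 2001: 2 months at 3.15% → £59000 × 3.15% × 2/12 = £309.7500
March 1 – June 30, 2001: 4 months at 0.6% → £59000 × 0.6% × 4/12 = £118.0000
July 1 – July 31, 2001: 1 month at 1.6% → £59000 × 1.6% × 1/12 = £78.6667
August 1 – December 31, 2001: 5 months at 1% → £59000 × 1% × 5/12 = £245.8333
Total = £752.2500

£752.25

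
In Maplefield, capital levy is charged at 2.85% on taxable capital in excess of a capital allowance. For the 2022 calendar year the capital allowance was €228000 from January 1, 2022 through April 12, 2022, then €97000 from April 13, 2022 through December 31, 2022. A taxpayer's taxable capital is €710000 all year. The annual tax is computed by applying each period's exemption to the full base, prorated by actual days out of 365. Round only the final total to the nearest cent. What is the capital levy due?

January 1 – April 12, 2022: 102 days, exemption €228000 → (€710000 − €228000) × 2.85% × 102/365 = €3838.8329
April 13 – December 31, 2022: 263 days, exemption €97000 → (€710000 − €97000) × 2.85% × 263/365 = €12588.3329
Total = €16427.1658

€16427.17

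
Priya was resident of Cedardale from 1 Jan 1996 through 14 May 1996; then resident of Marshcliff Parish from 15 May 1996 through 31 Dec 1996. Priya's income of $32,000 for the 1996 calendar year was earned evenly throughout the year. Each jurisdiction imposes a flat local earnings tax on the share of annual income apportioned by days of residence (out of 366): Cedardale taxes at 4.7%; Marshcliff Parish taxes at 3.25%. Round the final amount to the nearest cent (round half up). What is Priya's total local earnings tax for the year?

Cedardale, 1 Jan – 14 May 1996: 135 days → $32,000 × 4.7% × 135/366 = $554.7541
Marshcliff Parish, 15 May – 31 Dec 1996: 231 days → $32,000 × 3.25% × 231/366 = $656.3934
Total = $1,211.1475

$1,211.15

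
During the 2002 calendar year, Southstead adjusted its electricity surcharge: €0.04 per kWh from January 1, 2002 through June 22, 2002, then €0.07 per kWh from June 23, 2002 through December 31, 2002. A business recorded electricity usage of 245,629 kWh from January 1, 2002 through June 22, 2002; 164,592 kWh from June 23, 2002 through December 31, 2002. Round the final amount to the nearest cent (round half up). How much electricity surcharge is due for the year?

January 1 – June 22, 2002: 245,629 kWh at €0.04/kWh → €9825.16
June 23 – December 31, 2002: 164,592 kWh at €0.07/kWh → €11521.44

€21346.60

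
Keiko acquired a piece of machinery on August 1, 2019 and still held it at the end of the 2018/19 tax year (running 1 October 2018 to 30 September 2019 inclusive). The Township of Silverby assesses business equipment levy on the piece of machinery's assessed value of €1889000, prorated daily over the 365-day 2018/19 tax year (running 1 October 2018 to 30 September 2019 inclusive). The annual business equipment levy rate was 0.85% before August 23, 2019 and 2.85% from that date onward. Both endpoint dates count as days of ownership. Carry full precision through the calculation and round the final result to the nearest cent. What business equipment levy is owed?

August 1 – August 22, 2019: 22 days at 0.85% → €1889000 × 0.85% × 22/365 = €967.7890
August 23 – September 30, 2019: 39 days at 2.85% → €1889000 × 2.85% × 39/365 = €5752.3932
Total = €6720.1822

€6720.18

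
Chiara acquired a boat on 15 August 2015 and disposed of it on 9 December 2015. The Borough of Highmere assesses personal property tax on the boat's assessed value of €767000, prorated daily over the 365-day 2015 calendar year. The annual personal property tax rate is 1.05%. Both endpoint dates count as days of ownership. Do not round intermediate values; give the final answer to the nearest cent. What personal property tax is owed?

€2581.53

Days held (15 August – 9 December 2015): 117 out of 365
Tax = €767000 × 1.05% × 117/365 = €2581.5329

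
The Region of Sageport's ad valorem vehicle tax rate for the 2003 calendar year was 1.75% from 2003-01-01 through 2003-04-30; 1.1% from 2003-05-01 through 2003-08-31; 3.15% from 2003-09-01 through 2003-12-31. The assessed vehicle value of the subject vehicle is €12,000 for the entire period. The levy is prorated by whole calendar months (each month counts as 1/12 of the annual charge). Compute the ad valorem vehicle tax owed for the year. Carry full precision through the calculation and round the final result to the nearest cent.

€240.00

2003-01-01 to 2003-04-30: 4 months at 1.75% → €12,000 × 1.75% × 4/12 = €70.0000
2003-05-01 to 2003-08-31: 4 months at 1.1% → €12,000 × 1.1% × 4/12 = €44.0000
2003-09-01 to 2003-12-31: 4 months at 3.15% → €12,000 × 3.15% × 4/12 = €126.0000
Total = €240.0000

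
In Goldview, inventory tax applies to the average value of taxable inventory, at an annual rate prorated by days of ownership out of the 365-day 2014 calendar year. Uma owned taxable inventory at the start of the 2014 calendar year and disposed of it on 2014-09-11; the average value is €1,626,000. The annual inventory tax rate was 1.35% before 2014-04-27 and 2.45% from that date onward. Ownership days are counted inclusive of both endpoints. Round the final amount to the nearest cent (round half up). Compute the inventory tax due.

2014-01-01 to 2014-04-26: 116 days at 1.35% → €1,626,000 × 1.35% × 116/365 = €6,976.2082
2014-04-27 to 2014-09-11: 138 days at 2.45% → €1,626,000 × 2.45% × 138/365 = €15,061.6603
Total = €22,037.8685

€22,037.87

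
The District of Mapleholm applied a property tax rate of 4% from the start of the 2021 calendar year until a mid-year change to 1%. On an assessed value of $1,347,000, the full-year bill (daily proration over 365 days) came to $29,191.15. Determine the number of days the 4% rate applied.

Let d = days at the first rate; then 365 − d days at the second rate.
$1,347,000 × [4%·d + 1%·(365−d)] / 365 = $29,191.15
Solving gives d = 142, so the new rate took effect on 23 May 2021.

142 days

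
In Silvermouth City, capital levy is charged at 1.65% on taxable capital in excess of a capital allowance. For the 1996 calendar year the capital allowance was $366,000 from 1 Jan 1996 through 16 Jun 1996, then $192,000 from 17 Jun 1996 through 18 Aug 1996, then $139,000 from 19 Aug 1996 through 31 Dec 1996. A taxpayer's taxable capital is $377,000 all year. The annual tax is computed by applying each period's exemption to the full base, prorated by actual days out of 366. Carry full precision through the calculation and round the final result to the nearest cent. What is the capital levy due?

1 Jan – 16 Jun 1996: 168 days, exemption $366,000 → ($377,000 − $366,000) × 1.65% × 168/366 = $83.3115
17 Jun – 18 Aug 1996: 63 days, exemption $192,000 → ($377,000 − $192,000) × 1.65% × 63/366 = $525.4303
19 Aug – 31 Dec 1996: 135 days, exemption $139,000 → ($377,000 − $139,000) × 1.65% × 135/366 = $1,448.4836
Total = $2,057.2254

$2,057.23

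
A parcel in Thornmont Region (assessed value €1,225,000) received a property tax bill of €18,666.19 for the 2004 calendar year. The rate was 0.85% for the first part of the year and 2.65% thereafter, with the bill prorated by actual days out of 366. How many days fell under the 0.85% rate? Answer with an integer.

229 days

Let d = days at the first rate; then 366 − d days at the second rate.
€1,225,000 × [0.85%·d + 2.65%·(366−d)] / 366 = €18,666.19
Solving gives d = 229, so the new rate took effect on 17 August 2004.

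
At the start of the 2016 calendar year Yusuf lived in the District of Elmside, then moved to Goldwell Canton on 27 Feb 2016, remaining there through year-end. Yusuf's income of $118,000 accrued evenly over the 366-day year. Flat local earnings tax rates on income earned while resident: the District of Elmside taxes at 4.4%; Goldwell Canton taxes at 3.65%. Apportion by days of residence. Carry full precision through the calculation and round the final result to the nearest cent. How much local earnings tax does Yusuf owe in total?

$4,444.83

The District of Elmside, 1 Jan – 26 Feb 2016: 57 days → $118,000 × 4.4% × 57/366 = $808.5902
Goldwell Canton, 27 Feb – 31 Dec 2016: 309 days → $118,000 × 3.65% × 309/366 = $3,636.2377
Total = $4,444.8279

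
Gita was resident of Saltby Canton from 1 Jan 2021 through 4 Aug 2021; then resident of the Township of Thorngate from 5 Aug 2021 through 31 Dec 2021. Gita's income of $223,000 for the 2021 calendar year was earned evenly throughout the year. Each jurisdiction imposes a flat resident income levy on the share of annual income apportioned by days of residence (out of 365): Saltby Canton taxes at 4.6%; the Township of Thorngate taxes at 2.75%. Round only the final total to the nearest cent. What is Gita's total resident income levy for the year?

Saltby Canton, 1 Jan – 4 Aug 2021: 216 days → $223,000 × 4.6% × 216/365 = $6,070.4877
The Township of Thorngate, 5 Aug – 31 Dec 2021: 149 days → $223,000 × 2.75% × 149/365 = $2,503.4041
Total = $8,573.8918

$8,573.89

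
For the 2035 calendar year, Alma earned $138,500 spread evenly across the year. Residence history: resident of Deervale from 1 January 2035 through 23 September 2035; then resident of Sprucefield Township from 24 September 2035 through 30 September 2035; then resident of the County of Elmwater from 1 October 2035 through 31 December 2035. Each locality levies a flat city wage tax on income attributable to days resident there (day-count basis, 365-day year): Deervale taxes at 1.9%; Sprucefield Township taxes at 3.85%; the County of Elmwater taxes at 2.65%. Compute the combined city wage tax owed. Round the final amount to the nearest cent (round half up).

$2,945.12

Deervale, 1 January – 23 September 2035: 266 days → $138,500 × 1.9% × 266/365 = $1,917.7507
Sprucefield Township, 24 September – 30 September 2035: 7 days → $138,500 × 3.85% × 7/365 = $102.2623
The County of Elmwater, 1 October – 31 December 2035: 92 days → $138,500 × 2.65% × 92/365 = $925.1041
Total = $2,945.1171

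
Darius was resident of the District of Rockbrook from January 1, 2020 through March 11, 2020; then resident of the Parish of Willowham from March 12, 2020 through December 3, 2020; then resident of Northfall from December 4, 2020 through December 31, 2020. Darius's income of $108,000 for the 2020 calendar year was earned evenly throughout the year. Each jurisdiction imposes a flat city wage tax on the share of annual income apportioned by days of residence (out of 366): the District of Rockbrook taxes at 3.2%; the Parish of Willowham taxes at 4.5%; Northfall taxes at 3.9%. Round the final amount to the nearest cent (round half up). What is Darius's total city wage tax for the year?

$4,538.07

The District of Rockbrook, January 1 – March 11, 2020: 71 days → $108,000 × 3.2% × 71/366 = $670.4262
The Parish of Willowham, March 12 – December 3, 2020: 267 days → $108,000 × 4.5% × 267/366 = $3,545.4098
Northfall, December 4 – December 31, 2020: 28 days → $108,000 × 3.9% × 28/366 = $322.2295
Total = $4,538.0656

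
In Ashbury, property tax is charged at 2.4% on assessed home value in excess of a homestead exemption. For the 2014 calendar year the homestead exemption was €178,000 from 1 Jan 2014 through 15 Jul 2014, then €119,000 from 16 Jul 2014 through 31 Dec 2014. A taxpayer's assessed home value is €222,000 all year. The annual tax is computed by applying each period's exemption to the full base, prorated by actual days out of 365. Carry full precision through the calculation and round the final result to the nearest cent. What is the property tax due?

€1,711.63

1 Jan – 15 Jul 2014: 196 days, exemption €178,000 → (€222,000 − €178,000) × 2.4% × 196/365 = €567.0575
16 Jul – 31 Dec 2014: 169 days, exemption €119,000 → (€222,000 − €119,000) × 2.4% × 169/365 = €1,144.5699
Total = €1,711.6274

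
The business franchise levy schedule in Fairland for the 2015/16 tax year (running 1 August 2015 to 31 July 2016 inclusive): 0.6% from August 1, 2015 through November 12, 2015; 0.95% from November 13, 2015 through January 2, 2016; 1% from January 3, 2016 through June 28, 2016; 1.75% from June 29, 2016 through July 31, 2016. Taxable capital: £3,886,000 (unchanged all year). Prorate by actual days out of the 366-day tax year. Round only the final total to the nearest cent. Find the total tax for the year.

£36,800.21

August 1 – November 12, 2015: 104 days at 0.6% → £3,886,000 × 0.6% × 104/366 = £6,625.3115
November 13, 2015 – January 2, 2016: 51 days at 0.95% → £3,886,000 × 0.95% × 51/366 = £5,144.1721
January 3 – June 28, 2016: 178 days at 1% → £3,886,000 × 1% × 178/366 = £18,899.1257
June 29 – July 31, 2016: 33 days at 1.75% → £3,886,000 × 1.75% × 33/366 = £6,131.5984
Total = £36,800.2077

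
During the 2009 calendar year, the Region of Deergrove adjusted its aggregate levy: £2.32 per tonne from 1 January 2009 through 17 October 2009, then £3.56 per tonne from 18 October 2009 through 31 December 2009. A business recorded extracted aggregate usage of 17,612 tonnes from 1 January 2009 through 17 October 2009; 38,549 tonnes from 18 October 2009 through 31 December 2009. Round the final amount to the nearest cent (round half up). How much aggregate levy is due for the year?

£178,094.28

1 January – 17 October 2009: 17,612 tonnes at £2.32/tonne → £40,859.84
18 October – 31 December 2009: 38,549 tonnes at £3.56/tonne → £137,234.44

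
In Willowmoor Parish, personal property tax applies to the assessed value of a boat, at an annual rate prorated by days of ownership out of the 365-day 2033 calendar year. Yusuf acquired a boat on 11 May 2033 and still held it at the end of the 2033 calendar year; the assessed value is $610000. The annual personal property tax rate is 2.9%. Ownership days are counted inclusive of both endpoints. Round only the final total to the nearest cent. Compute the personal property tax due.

Days held (11 May – 31 Dec 2033): 235 out of 365
Tax = $610000 × 2.9% × 235/365 = $11389.4521

$11389.45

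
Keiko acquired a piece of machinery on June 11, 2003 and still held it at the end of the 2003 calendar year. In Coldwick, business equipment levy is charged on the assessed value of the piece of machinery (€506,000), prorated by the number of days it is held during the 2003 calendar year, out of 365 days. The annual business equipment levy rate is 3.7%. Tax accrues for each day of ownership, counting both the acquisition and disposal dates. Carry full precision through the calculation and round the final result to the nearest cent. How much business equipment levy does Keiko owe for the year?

Days held (June 11 – December 31, 2003): 204 out of 365
Tax = €506,000 × 3.7% × 204/365 = €10,463.8027

€10,463.80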